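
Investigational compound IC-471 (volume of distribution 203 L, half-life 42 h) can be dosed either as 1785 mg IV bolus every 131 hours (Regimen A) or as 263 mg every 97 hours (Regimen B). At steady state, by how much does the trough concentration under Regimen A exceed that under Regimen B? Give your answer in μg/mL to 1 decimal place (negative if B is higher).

0.8 μg/mL

Regimen A: f = (1/2)^(131/42) ≈ 0.1151; Cmin,ss = (1785/203)·f/(1−f) ≈ 1.144 μg/mL.
Regimen B: f = (1/2)^(97/42) ≈ 0.2017; Cmin,ss = (263/203)·f/(1−f) ≈ 0.327 μg/mL.
Difference ≈ 1.144 − 0.327 ≈ 0.817 μg/mL.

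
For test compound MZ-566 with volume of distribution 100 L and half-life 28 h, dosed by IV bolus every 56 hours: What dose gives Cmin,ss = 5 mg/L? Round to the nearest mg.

1500 mg

τ/t½ = 56/28 ≈ 2, so f = (1/2)^(56/28) ≈ 0.250000.
Cmin,ss = (D/Vd)·f/(1−f), so D = Cmin,ss·Vd·(1−f)/f.
D = 5 × 100 × (1−f)/f ≈ 5 × 100 × 3.00000 ≈ 1500.00 mg.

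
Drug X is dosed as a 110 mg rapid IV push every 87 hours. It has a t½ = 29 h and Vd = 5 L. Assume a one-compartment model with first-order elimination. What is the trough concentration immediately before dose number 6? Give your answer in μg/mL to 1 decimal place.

f = (1/2)^(τ/t½) = (1/2)^(87/29) ≈ 0.1250.
C₀ = D/Vd = 110/5 ≈ 22.000 μg/mL.
Before the 6th dose, 5 doses have been given. Superposition: Cmin = C₀·(f + f² + … + f^5).
≈ 22.000 × (0.1250 + 0.0156 + 0.0020 + 0.0002 + 0.0000) ≈ 22.000 × 0.1428 ≈ 3.142 μg/mL.

3.1 μg/mL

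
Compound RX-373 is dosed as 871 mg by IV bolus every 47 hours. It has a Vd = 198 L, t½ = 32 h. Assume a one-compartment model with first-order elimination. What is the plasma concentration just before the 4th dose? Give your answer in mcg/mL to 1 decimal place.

f = (1/2)^(τ/t½) = (1/2)^(47/32) ≈ 0.3613.
C₀ = D/Vd = 871/198 ≈ 4.399 mcg/mL.
Before the 4th dose, 3 doses have been given. Superposition: Cmin = C₀·(f + f² + … + f^3).
≈ 4.399 × (0.3613 + 0.1305 + 0.0472) ≈ 4.399 × 0.5390 ≈ 2.371 mcg/mL.

2.4 mcg/mL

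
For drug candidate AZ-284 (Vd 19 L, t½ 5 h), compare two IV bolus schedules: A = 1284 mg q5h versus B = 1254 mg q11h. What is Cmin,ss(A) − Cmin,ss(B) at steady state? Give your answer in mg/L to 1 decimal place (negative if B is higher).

Regimen A: f = (1/2)^(5/5) ≈ 0.5000; Cmin,ss = (1284/19)·f/(1−f) ≈ 67.579 mg/L.
Regimen B: f = (1/2)^(11/5) ≈ 0.2176; Cmin,ss = (1254/19)·f/(1−f) ≈ 18.356 mg/L.
Difference ≈ 67.579 − 18.356 ≈ 49.223 mg/L.

49.2 mg/L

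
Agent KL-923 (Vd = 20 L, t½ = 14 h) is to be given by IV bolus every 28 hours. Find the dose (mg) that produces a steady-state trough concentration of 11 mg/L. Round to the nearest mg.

τ/t½ = 28/14 ≈ 2, so f = (1/2)^(28/14) ≈ 0.250000.
Cmin,ss = (D/Vd)·f/(1−f), so D = Cmin,ss·Vd·(1−f)/f.
D = 11 × 20 × (1−f)/f ≈ 11 × 20 × 3.00000 ≈ 660.00 mg.

660 mg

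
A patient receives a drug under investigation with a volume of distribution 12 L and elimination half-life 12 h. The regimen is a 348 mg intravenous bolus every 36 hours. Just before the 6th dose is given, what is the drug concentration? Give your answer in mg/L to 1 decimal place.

4.1 mg/L

f = (1/2)^(τ/t½) = (1/2)^(36/12) ≈ 0.1250.
C₀ = D/Vd = 348/12 ≈ 29.000 mg/L.
Before the 6th dose, 5 doses have been given. Superposition: Cmin = C₀·(f + f² + … + f^5).
≈ 29.000 × (0.1250 + 0.0156 + 0.0020 + 0.0002 + 0.0000) ≈ 29.000 × 0.1428 ≈ 4.141 mg/L.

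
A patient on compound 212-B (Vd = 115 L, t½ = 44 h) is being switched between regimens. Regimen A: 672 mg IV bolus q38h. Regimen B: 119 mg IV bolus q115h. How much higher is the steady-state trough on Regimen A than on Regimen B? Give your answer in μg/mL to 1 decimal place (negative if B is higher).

Regimen A: f = (1/2)^(38/44) ≈ 0.5496; Cmin,ss = (672/115)·f/(1−f) ≈ 7.130 μg/mL.
Regimen B: f = (1/2)^(115/44) ≈ 0.1634; Cmin,ss = (119/115)·f/(1−f) ≈ 0.202 μg/mL.
Difference ≈ 7.130 − 0.202 ≈ 6.928 μg/mL.

6.9 μg/mL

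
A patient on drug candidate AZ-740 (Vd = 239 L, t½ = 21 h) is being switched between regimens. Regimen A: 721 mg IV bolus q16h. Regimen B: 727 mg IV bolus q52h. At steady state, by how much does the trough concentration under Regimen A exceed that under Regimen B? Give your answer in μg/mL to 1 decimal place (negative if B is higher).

Regimen A: f = (1/2)^(16/21) ≈ 0.5897; Cmin,ss = (721/239)·f/(1−f) ≈ 4.336 μg/mL.
Regimen B: f = (1/2)^(52/21) ≈ 0.1797; Cmin,ss = (727/239)·f/(1−f) ≈ 0.666 μg/mL.
Difference ≈ 4.336 − 0.666 ≈ 3.670 μg/mL.

3.7 μg/mL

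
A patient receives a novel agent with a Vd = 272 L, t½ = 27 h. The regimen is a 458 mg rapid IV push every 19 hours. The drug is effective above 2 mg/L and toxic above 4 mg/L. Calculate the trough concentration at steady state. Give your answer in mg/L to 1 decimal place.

2.7 mg/L

Over one 19-h interval, 19/27 ≈ 0.7037 half-lives elapse, leaving f ≈ 0.6140 of each dose.
Accumulation ratio R = 1/(1 − f) ≈ 1/0.3860 ≈ 2.5907.
Each bolus raises the concentration by D/Vd = 458/272 ≈ 1.684 mg/L.
Steady-state peak Cmax,ss = C₀·R ≈ 1.684 × 2.5907 ≈ 4.363 mg/L.
Steady-state trough Cmin,ss = Cmax,ss·f ≈ 4.363 × 0.6140 ≈ 2.679 mg/L.
Trough 2.7 mg/L vs MEC 2 mg/L: adequate.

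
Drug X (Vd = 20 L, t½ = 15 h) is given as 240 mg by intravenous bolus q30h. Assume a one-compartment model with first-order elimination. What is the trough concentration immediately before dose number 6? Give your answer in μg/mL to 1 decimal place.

4.0 μg/mL

f = (1/2)^(τ/t½) = (1/2)^(30/15) ≈ 0.2500.
C₀ = D/Vd = 240/20 ≈ 12.000 μg/mL.
Before the 6th dose, 5 doses have been given. Superposition: Cmin = C₀·(f + f² + … + f^5).
≈ 12.000 × (0.2500 + 0.0625 + 0.0156 + 0.0039 + 0.0010) ≈ 12.000 × 0.3330 ≈ 3.996 μg/mL.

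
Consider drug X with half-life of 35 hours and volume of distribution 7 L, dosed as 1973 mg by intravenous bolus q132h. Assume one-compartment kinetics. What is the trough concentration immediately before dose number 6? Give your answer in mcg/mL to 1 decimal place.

f = (1/2)^(τ/t½) = (1/2)^(132/35) ≈ 0.0732.
C₀ = D/Vd = 1973/7 ≈ 281.857 mcg/mL.
Before the 6th dose, 5 doses have been given. Superposition: Cmin = C₀·(f + f² + … + f^5).
≈ 281.857 × (0.0732 + 0.0054 + 0.0004 + 0.0000 + 0.0000) ≈ 281.857 × 0.0790 ≈ 22.267 mcg/mL.

22.3 mcg/mL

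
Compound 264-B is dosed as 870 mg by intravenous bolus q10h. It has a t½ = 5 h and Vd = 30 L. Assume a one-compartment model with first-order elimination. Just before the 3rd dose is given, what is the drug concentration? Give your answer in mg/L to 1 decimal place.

9.1 mg/L

f = (1/2)^(τ/t½) = (1/2)^(10/5) ≈ 0.2500.
C₀ = D/Vd = 870/30 ≈ 29.000 mg/L.
Before the 3rd dose, 2 doses have been given. Superposition: Cmin = C₀·(f + f²).
≈ 29.000 × (0.2500 + 0.0625) ≈ 29.000 × 0.3125 ≈ 9.062 mg/L.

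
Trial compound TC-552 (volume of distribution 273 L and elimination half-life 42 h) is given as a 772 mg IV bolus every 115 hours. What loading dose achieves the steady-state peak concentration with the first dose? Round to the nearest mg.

908 mg

f = (1/2)^(115/42) ≈ 0.149883; accumulation ratio R = 1/(1−f) ≈ 1.17631.
Loading dose to hit Cmax,ss on first dose: D_load = D_maint·R ≈ 772 × 1.17631 ≈ 908.11 mg.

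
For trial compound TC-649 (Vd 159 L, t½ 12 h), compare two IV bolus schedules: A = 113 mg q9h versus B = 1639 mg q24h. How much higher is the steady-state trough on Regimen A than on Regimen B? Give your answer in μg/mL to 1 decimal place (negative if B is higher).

Regimen A: f = (1/2)^(9/12) ≈ 0.5946; Cmin,ss = (113/159)·f/(1−f) ≈ 1.042 μg/mL.
Regimen B: f = (1/2)^(24/12) ≈ 0.2500; Cmin,ss = (1639/159)·f/(1−f) ≈ 3.436 μg/mL.
Difference ≈ 1.042 − 3.436 ≈ -2.394 μg/mL.

-2.4 μg/mL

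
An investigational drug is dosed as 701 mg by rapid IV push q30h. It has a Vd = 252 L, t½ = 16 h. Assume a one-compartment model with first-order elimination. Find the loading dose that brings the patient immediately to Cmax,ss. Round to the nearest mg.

f = (1/2)^(30/16) ≈ 0.272627; accumulation ratio R = 1/(1−f) ≈ 1.37481.
Loading dose to hit Cmax,ss on first dose: D_load = D_maint·R ≈ 701 × 1.37481 ≈ 963.74 mg.

964 mg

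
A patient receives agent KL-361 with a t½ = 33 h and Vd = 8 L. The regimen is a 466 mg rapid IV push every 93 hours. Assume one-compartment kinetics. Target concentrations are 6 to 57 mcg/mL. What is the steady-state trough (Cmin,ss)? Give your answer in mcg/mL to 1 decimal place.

9.6 mcg/mL

k = ln2/t½ = ln2/33 ≈ 0.021004 h⁻¹; fraction remaining f = e^(−kτ) = e^(−0.021004×93) ≈ 0.1418.
Accumulation ratio R = 1/(1 − f) ≈ 1/0.8582 ≈ 1.1652.
Single-dose peak C₀ = D/Vd = 466/8 ≈ 58.250 mcg/mL.
Cmax,ss = C₀/(1 − f) ≈ 58.250/0.8582 ≈ 67.875 mcg/mL.
Steady-state trough Cmin,ss = Cmax,ss·f ≈ 67.875 × 0.1418 ≈ 9.625 mcg/mL.
Trough 9.6 mcg/mL vs MEC 6 mcg/mL: adequate.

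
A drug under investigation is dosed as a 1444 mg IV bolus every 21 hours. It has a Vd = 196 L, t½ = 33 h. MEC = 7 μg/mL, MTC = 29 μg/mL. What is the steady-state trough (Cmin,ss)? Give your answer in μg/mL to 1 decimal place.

τ/t½ = 21/33 ≈ 0.63636, so fraction remaining f = (1/2)^(21/33) ≈ 0.6433.
Accumulation ratio R = 1/(1 − f) ≈ 1/0.3567 ≈ 2.8035.
Single-dose peak C₀ = D/Vd = 1444/196 ≈ 7.367 μg/mL.
Cmax,ss = C₀/(1 − f) ≈ 7.367/0.3567 ≈ 20.653 μg/mL.
Steady-state trough Cmin,ss = Cmax,ss·f ≈ 20.653 × 0.6433 ≈ 13.286 μg/mL.
Trough 13.3 μg/mL vs MEC 7 μg/mL: adequate.

13.3 μg/mL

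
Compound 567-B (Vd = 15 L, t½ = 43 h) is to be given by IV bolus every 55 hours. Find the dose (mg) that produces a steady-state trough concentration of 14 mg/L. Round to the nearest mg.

τ/t½ = 55/43 ≈ 1.2791, so f = (1/2)^(55/43) ≈ 0.412061.
Cmin,ss = (D/Vd)·f/(1−f), so D = Cmin,ss·Vd·(1−f)/f.
D = 14 × 15 × (1−f)/f ≈ 14 × 15 × 1.42683 ≈ 299.63 mg.

300 mg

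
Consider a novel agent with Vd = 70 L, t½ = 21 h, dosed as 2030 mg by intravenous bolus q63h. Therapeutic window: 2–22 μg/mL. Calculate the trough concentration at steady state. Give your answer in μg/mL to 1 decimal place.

4.1 μg/mL

τ = 63 h = 3 half-lives, so f = (1/2)^3 = 0.125.
At steady state, R = 1/(1 − 0.125) = 8/7.
Single-dose peak C₀ = D/Vd = 2030/70 = 29 μg/mL.
Steady-state peak Cmax,ss = C₀·R = 29 × 8/7 ≈ 33.143 μg/mL.
Steady-state trough Cmin,ss = Cmax,ss·f ≈ 33.143 × 0.125 ≈ 4.143 μg/mL.
Trough 4.1 μg/mL vs MEC 2 μg/mL: adequate.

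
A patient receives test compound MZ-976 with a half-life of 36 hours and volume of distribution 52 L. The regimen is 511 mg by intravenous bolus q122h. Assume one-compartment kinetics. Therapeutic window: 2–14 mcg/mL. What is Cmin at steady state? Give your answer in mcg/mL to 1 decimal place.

τ/t½ = 122/36 ≈ 3.3889, so fraction remaining f = (1/2)^(122/36) ≈ 0.0955.
Single-dose peak C₀ = D/Vd = 511/52 ≈ 9.827 mcg/mL.
Steady-state trough Cmin,ss = C₀·f/(1−f) ≈ 9.827 × 0.0955/0.9045 ≈ 1.038 mcg/mL.
Trough 1.0 mcg/mL vs MEC 2 mcg/mL: subtherapeutic.

1.0 mcg/mL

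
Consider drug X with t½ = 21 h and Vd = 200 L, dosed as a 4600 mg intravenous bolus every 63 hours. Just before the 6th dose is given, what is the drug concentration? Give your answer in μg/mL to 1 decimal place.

f = (1/2)^(τ/t½) = (1/2)^(63/21) ≈ 0.1250.
C₀ = D/Vd = 4600/200 ≈ 23.000 μg/mL.
Before the 6th dose, 5 doses have been given. Superposition: Cmin = C₀·(f + f² + … + f^5).
≈ 23.000 × (0.1250 + 0.0156 + 0.0020 + 0.0002 + 0.0000) ≈ 23.000 × 0.1428 ≈ 3.284 μg/mL.

3.3 μg/mL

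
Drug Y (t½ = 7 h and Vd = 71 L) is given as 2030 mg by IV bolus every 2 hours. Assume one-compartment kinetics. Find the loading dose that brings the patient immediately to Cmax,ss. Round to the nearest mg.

11299 mg

f = (1/2)^(2/7) ≈ 0.820335; accumulation ratio R = 1/(1−f) ≈ 5.56591.
Loading dose to hit Cmax,ss on first dose: D_load = D_maint·R ≈ 2030 × 5.56591 ≈ 11298.80 mg.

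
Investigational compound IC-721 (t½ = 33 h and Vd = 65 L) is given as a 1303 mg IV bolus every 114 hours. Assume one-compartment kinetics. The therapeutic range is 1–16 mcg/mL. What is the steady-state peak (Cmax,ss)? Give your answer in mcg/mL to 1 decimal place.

22.1 mcg/mL

k = ln2/t½ = ln2/33 ≈ 0.021004 h⁻¹; fraction remaining f = e^(−kτ) = e^(−0.021004×114) ≈ 0.0912.
Accumulation ratio R = 1/(1 − f) ≈ 1/0.9088 ≈ 1.1004.
Each bolus raises the concentration by D/Vd = 1303/65 ≈ 20.046 mcg/mL.
Steady-state peak Cmax,ss = C₀·R ≈ 20.046 × 1.1004 ≈ 22.059 mcg/mL.
Peak 22.1 mcg/mL vs MTC 16 mcg/mL: exceeds toxic threshold.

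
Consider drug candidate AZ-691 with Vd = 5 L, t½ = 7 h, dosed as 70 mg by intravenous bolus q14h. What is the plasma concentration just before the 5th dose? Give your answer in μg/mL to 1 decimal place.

f = (1/2)^(τ/t½) = (1/2)^(14/7) ≈ 0.2500.
C₀ = D/Vd = 70/5 ≈ 14.000 μg/mL.
Before the 5th dose, 4 doses have been given. Superposition: Cmin = C₀·(f + f² + … + f^4).
≈ 14.000 × (0.2500 + 0.0625 + 0.0156 + 0.0039) ≈ 14.000 × 0.3320 ≈ 4.648 μg/mL.

4.6 μg/mL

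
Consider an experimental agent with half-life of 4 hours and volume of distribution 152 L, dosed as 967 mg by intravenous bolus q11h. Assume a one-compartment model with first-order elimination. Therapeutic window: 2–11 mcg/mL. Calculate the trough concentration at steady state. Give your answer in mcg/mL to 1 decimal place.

1.1 mcg/mL

Over one 11-h interval, 11/4 ≈ 2.75 half-lives elapse, leaving f ≈ 0.1487 of each dose.
Each bolus raises the concentration by D/Vd = 967/152 ≈ 6.362 mcg/mL.
Steady-state trough Cmin,ss = C₀·f/(1−f) ≈ 6.362 × 0.1487/0.8513 ≈ 1.111 mcg/mL.
Trough 1.1 mcg/mL vs MEC 2 mcg/mL: subtherapeutic.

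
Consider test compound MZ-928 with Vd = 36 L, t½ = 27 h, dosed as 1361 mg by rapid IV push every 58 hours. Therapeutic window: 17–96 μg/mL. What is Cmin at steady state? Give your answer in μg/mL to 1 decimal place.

k = ln2/t½ = ln2/27 ≈ 0.025672 h⁻¹; fraction remaining f = e^(−kτ) = e^(−0.025672×58) ≈ 0.2256.
Single-dose peak C₀ = D/Vd = 1361/36 ≈ 37.806 μg/mL.
Steady-state trough Cmin,ss = C₀·f/(1−f) ≈ 37.806 × 0.2256/0.7744 ≈ 11.014 μg/mL.
Trough 11.0 μg/mL vs MEC 17 μg/mL: subtherapeutic.

11.0 μg/mL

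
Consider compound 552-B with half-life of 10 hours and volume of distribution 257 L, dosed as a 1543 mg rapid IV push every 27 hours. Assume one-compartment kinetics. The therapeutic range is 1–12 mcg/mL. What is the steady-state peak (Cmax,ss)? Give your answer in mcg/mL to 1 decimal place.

7.1 mcg/mL

τ/t½ = 27/10 ≈ 2.7, so fraction remaining f = (1/2)^(27/10) ≈ 0.1539.
At steady state, accumulation factor R = 1/(1 − e^(−kτ)) ≈ 1.1819.
Single-dose peak C₀ = D/Vd = 1543/257 ≈ 6.004 mcg/mL.
Steady-state peak Cmax,ss = C₀·R ≈ 6.004 × 1.1819 ≈ 7.096 mcg/mL.
Peak 7.1 mcg/mL vs MTC 12 mcg/mL: below toxic threshold.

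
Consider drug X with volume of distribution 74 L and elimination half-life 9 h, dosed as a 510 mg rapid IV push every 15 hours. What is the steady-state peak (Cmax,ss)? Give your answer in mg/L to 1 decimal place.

τ/t½ = 15/9 ≈ 1.6667, so fraction remaining f = (1/2)^(15/9) ≈ 0.3150.
At steady state, accumulation factor R = 1/(1 − e^(−kτ)) ≈ 1.4599.
Each bolus raises the concentration by D/Vd = 510/74 ≈ 6.892 mg/L.
Cmax,ss = C₀/(1 − f) ≈ 6.892/0.6850 ≈ 10.061 mg/L.

10.1 mg/L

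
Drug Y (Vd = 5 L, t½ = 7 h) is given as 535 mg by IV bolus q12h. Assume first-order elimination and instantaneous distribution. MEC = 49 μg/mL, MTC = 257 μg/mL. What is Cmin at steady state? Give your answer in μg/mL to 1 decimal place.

46.9 μg/mL

τ/t½ = 12/7 ≈ 1.7143, so fraction remaining f = (1/2)^(12/7) ≈ 0.3048.
Accumulation ratio R = 1/(1 − f) ≈ 1/0.6952 ≈ 1.4384.
Single-dose peak C₀ = D/Vd = 535/5 ≈ 107.000 μg/mL.
Cmax,ss = C₀/(1 − f) ≈ 107.000/0.6952 ≈ 153.913 μg/mL.
One interval later, Cmin,ss = Cmax,ss·e^(−kτ) ≈ 153.913 × 0.3048 ≈ 46.913 μg/mL.
Trough 46.9 μg/mL vs MEC 49 μg/mL: subtherapeutic.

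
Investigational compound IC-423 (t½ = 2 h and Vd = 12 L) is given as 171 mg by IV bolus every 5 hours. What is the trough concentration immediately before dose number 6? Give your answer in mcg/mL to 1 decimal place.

f = (1/2)^(τ/t½) = (1/2)^(5/2) ≈ 0.1768.
C₀ = D/Vd = 171/12 ≈ 14.250 mcg/mL.
Before the 6th dose, 5 doses have been given. Superposition: Cmin = C₀·(f + f² + … + f^5).
≈ 14.250 × (0.1768 + 0.0313 + 0.0055 + 0.0010 + 0.0002) ≈ 14.250 × 0.2148 ≈ 3.061 mcg/mL.

3.1 mcg/mL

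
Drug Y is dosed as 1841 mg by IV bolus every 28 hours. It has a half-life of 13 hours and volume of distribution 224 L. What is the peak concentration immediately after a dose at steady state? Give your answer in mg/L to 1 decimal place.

10.6 mg/L

k = ln2/t½ = ln2/13 ≈ 0.053319 h⁻¹; fraction remaining f = e^(−kτ) = e^(−0.053319×28) ≈ 0.2247.
At steady state, accumulation factor R = 1/(1 − e^(−kτ)) ≈ 1.2898.
Each bolus raises the concentration by D/Vd = 1841/224 ≈ 8.219 mg/L.
Steady-state peak Cmax,ss = C₀·R ≈ 8.219 × 1.2898 ≈ 10.601 mg/L.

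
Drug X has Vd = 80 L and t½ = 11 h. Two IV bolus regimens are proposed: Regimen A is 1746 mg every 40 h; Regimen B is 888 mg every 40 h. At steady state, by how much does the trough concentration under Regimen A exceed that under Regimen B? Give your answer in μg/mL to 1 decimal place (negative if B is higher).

0.9 μg/mL

Regimen A: f = (1/2)^(40/11) ≈ 0.0804; Cmin,ss = (1746/80)·f/(1−f) ≈ 1.908 μg/mL.
Regimen B: f = (1/2)^(40/11) ≈ 0.0804; Cmin,ss = (888/80)·f/(1−f) ≈ 0.970 μg/mL.
Difference ≈ 1.908 − 0.970 ≈ 0.938 μg/mL.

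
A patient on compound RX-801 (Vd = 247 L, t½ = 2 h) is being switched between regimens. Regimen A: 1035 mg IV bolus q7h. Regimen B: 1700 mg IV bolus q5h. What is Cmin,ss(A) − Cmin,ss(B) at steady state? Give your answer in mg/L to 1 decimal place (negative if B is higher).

Regimen A: f = (1/2)^(7/2) ≈ 0.0884; Cmin,ss = (1035/247)·f/(1−f) ≈ 0.406 mg/L.
Regimen B: f = (1/2)^(5/2) ≈ 0.1768; Cmin,ss = (1700/247)·f/(1−f) ≈ 1.478 mg/L.
Difference ≈ 0.406 − 1.478 ≈ -1.072 mg/L.

-1.1 mg/L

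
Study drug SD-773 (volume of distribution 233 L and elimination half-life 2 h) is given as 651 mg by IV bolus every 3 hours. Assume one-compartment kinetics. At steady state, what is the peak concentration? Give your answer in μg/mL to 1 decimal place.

4.3 μg/mL

τ/t½ = 3/2 ≈ 1.5, so fraction remaining f = (1/2)^(3/2) ≈ 0.3536.
Accumulation ratio R = 1/(1 − f) ≈ 1/0.6464 ≈ 1.5470.
Single-dose peak C₀ = D/Vd = 651/233 ≈ 2.794 μg/mL.
Steady-state peak Cmax,ss = C₀·R ≈ 2.794 × 1.5470 ≈ 4.322 μg/mL.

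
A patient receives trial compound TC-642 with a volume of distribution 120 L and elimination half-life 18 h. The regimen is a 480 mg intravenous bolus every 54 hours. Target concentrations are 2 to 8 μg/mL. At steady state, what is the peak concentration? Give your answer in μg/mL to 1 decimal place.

4.6 μg/mL

τ = 54 h = 3 half-lives, so f = (1/2)^3 = 0.125.
At steady state, R = 1/(1 − 0.125) = 8/7.
Single-dose peak C₀ = D/Vd = 480/120 = 4 μg/mL.
Steady-state peak Cmax,ss = C₀·R = 4 × 8/7 ≈ 4.571 μg/mL.
Peak 4.6 μg/mL vs MTC 8 μg/mL: below toxic threshold.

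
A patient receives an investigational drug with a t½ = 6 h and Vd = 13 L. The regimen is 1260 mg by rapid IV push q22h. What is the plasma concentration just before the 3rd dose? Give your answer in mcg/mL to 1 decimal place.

8.2 mcg/mL

f = (1/2)^(τ/t½) = (1/2)^(22/6) ≈ 0.0787.
C₀ = D/Vd = 1260/13 ≈ 96.923 mcg/mL.
Before the 3rd dose, 2 doses have been given. Superposition: Cmin = C₀·(f + f²).
≈ 96.923 × (0.0787 + 0.0062) ≈ 96.923 × 0.0849 ≈ 8.229 mcg/mL.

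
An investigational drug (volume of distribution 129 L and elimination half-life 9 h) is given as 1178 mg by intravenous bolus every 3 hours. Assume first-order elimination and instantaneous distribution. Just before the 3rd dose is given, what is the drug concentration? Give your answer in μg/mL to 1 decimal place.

f = (1/2)^(τ/t½) = (1/2)^(3/9) ≈ 0.7937.
C₀ = D/Vd = 1178/129 ≈ 9.132 μg/mL.
Before the 3rd dose, 2 doses have been given. Superposition: Cmin = C₀·(f + f²).
≈ 9.132 × (0.7937 + 0.6300) ≈ 9.132 × 1.4237 ≈ 13.001 μg/mL.

13.0 μg/mL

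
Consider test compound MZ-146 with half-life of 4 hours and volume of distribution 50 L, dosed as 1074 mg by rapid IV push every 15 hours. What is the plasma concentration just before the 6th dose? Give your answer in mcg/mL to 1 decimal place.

f = (1/2)^(τ/t½) = (1/2)^(15/4) ≈ 0.0743.
C₀ = D/Vd = 1074/50 ≈ 21.480 mcg/mL.
Before the 6th dose, 5 doses have been given. Superposition: Cmin = C₀·(f + f² + … + f^5).
≈ 21.480 × (0.0743 + 0.0055 + 0.0004 + 0.0000 + 0.0000) ≈ 21.480 × 0.0802 ≈ 1.723 mcg/mL.

1.7 mcg/mL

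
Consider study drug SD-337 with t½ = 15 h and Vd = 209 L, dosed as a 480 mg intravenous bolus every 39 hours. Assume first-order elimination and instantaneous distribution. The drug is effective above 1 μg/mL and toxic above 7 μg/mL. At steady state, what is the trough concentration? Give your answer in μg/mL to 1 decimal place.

k = ln2/t½ = ln2/15 ≈ 0.046210 h⁻¹; fraction remaining f = e^(−kτ) = e^(−0.046210×39) ≈ 0.1649.
Accumulation ratio R = 1/(1 − f) ≈ 1/0.8351 ≈ 1.1975.
Single-dose peak C₀ = D/Vd = 480/209 ≈ 2.297 μg/mL.
Steady-state peak Cmax,ss = C₀·R ≈ 2.297 × 1.1975 ≈ 2.751 μg/mL.
One interval later, Cmin,ss = Cmax,ss·e^(−kτ) ≈ 2.751 × 0.1649 ≈ 0.454 μg/mL.
Trough 0.5 μg/mL vs MEC 1 μg/mL: subtherapeutic.

0.5 μg/mL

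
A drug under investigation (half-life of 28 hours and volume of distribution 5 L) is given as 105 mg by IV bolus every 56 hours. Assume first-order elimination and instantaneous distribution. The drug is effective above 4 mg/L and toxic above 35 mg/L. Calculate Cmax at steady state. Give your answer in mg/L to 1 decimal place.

The dosing interval is 2 half-lives, so f = 2^(−2) = 0.25.
Accumulation ratio R = 1/(1 − f) = 1/0.75 = 4/3.
Single-dose peak C₀ = D/Vd = 105/5 = 21 mg/L.
Steady-state peak Cmax,ss = C₀·R = 21 × 4/3 ≈ 28.000 mg/L.
Peak 28.0 mg/L vs MTC 35 mg/L: below toxic threshold.

28.0 mg/L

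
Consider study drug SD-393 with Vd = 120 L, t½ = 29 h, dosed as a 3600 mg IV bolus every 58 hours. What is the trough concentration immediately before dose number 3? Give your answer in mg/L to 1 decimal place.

9.4 mg/L

f = (1/2)^(τ/t½) = (1/2)^(58/29) ≈ 0.2500.
C₀ = D/Vd = 3600/120 ≈ 30.000 mg/L.
Before the 3rd dose, 2 doses have been given. Superposition: Cmin = C₀·(f + f²).
≈ 30.000 × (0.2500 + 0.0625) ≈ 30.000 × 0.3125 ≈ 9.375 mg/L.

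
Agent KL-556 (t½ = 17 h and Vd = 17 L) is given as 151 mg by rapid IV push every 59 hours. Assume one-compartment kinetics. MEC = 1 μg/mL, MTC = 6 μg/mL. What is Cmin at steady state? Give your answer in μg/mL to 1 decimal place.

τ/t½ = 59/17 ≈ 3.4706, so fraction remaining f = (1/2)^(59/17) ≈ 0.0902.
Each bolus raises the concentration by D/Vd = 151/17 ≈ 8.882 μg/mL.
Steady-state trough Cmin,ss = C₀·f/(1−f) ≈ 8.882 × 0.0902/0.9098 ≈ 0.881 μg/mL.
Trough 0.9 μg/mL vs MEC 1 μg/mL: subtherapeutic.

0.9 μg/mL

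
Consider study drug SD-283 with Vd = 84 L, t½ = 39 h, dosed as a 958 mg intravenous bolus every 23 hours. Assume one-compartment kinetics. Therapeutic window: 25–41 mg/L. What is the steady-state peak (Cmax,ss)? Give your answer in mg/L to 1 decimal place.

τ/t½ = 23/39 ≈ 0.58974, so fraction remaining f = (1/2)^(23/39) ≈ 0.6645.
At steady state, accumulation factor R = 1/(1 − e^(−kτ)) ≈ 2.9806.
Each bolus raises the concentration by D/Vd = 958/84 ≈ 11.405 mg/L.
Cmax,ss = C₀/(1 − f) ≈ 11.405/0.3355 ≈ 33.994 mg/L.
Peak 34.0 mg/L vs MTC 41 mg/L: below toxic threshold.

34.0 mg/L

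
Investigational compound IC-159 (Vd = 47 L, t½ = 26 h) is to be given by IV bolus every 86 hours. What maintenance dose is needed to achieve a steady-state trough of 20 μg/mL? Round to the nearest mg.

8368 mg

τ/t½ = 86/26 ≈ 3.3077, so f = (1/2)^(86/26) ≈ 0.100992.
Cmin,ss = (D/Vd)·f/(1−f), so D = Cmin,ss·Vd·(1−f)/f.
D = 20 × 47 × (1−f)/f ≈ 20 × 47 × 8.90177 ≈ 8367.66 mg.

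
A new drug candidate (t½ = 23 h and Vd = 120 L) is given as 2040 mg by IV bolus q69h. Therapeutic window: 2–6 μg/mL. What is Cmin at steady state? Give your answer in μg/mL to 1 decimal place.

2.4 μg/mL

The dosing interval is 3 half-lives, so f = 2^(−3) = 0.125.
At steady state, R = 1/(1 − 0.125) = 8/7.
Single-dose peak C₀ = D/Vd = 2040/120 = 17 μg/mL.
Steady-state peak Cmax,ss = C₀·R = 17 × 8/7 ≈ 19.429 μg/mL.
Steady-state trough Cmin,ss = Cmax,ss·f ≈ 19.429 × 0.125 ≈ 2.429 μg/mL.
Trough 2.4 μg/mL vs MEC 2 μg/mL: adequate.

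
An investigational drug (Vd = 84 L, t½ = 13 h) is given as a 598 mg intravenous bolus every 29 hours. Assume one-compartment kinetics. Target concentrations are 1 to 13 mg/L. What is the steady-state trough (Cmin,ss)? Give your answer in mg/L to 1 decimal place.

τ/t½ = 29/13 ≈ 2.2308, so fraction remaining f = (1/2)^(29/13) ≈ 0.2130.
Single-dose peak C₀ = D/Vd = 598/84 ≈ 7.119 mg/L.
Steady-state trough Cmin,ss = C₀·f/(1−f) ≈ 7.119 × 0.2130/0.7870 ≈ 1.927 mg/L.
Trough 1.9 mg/L vs MEC 1 mg/L: adequate.

1.9 mg/L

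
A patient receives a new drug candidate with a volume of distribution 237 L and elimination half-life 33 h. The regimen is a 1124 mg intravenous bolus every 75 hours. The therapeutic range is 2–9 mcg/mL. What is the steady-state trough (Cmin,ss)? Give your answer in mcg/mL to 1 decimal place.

k = ln2/t½ = ln2/33 ≈ 0.021004 h⁻¹; fraction remaining f = e^(−kτ) = e^(−0.021004×75) ≈ 0.2069.
Accumulation ratio R = 1/(1 − f) ≈ 1/0.7931 ≈ 1.2609.
Each bolus raises the concentration by D/Vd = 1124/237 ≈ 4.743 mcg/mL.
Steady-state peak Cmax,ss = C₀·R ≈ 4.743 × 1.2609 ≈ 5.980 mcg/mL.
Steady-state trough Cmin,ss = Cmax,ss·f ≈ 5.980 × 0.2069 ≈ 1.237 mcg/mL.
Trough 1.2 mcg/mL vs MEC 2 mcg/mL: subtherapeutic.

1.2 mcg/mL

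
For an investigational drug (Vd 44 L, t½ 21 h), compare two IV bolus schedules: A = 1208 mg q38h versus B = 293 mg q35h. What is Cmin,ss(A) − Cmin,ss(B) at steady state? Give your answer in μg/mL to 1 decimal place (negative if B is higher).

Regimen A: f = (1/2)^(38/21) ≈ 0.2853; Cmin,ss = (1208/44)·f/(1−f) ≈ 10.960 μg/mL.
Regimen B: f = (1/2)^(35/21) ≈ 0.3150; Cmin,ss = (293/44)·f/(1−f) ≈ 3.062 μg/mL.
Difference ≈ 10.960 − 3.062 ≈ 7.898 μg/mL.

7.9 μg/mL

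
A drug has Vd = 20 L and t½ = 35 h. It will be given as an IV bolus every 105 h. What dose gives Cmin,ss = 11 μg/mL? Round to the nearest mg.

τ/t½ = 105/35 ≈ 3, so f = (1/2)^(105/35) ≈ 0.125000.
Cmin,ss = (D/Vd)·f/(1−f), so D = Cmin,ss·Vd·(1−f)/f.
D = 11 × 20 × (1−f)/f ≈ 11 × 20 × 7.00000 ≈ 1540.00 mg.

1540 mg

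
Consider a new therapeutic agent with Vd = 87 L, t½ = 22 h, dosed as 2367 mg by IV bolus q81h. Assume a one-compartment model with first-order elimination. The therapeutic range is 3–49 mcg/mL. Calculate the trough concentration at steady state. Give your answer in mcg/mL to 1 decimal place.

τ/t½ = 81/22 ≈ 3.6818, so fraction remaining f = (1/2)^(81/22) ≈ 0.0779.
Accumulation ratio R = 1/(1 − f) ≈ 1/0.9221 ≈ 1.0845.
Single-dose peak C₀ = D/Vd = 2367/87 ≈ 27.207 mcg/mL.
Steady-state peak Cmax,ss = C₀·R ≈ 27.207 × 1.0845 ≈ 29.506 mcg/mL.
One interval later, Cmin,ss = Cmax,ss·e^(−kτ) ≈ 29.506 × 0.0779 ≈ 2.299 mcg/mL.
Trough 2.3 mcg/mL vs MEC 3 mcg/mL: subtherapeutic.

2.3 mcg/mL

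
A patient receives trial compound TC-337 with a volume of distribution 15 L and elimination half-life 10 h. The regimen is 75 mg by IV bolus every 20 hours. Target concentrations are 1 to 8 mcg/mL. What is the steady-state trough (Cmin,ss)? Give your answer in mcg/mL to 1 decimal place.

1.7 mcg/mL

τ = 20 h = 2 half-lives, so f = (1/2)^2 = 0.25.
Accumulation ratio R = 1/(1 − f) = 1/0.75 = 4/3.
Single-dose peak C₀ = D/Vd = 75/15 = 5 mcg/mL.
Steady-state peak Cmax,ss = C₀·R = 5 × 4/3 ≈ 6.667 mcg/mL.
Steady-state trough Cmin,ss = Cmax,ss·f ≈ 6.667 × 0.25 ≈ 1.667 mcg/mL.
Trough 1.7 mcg/mL vs MEC 1 mcg/mL: adequate.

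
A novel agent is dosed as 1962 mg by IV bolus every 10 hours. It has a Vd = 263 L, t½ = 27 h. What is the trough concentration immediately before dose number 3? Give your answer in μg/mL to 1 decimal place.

f = (1/2)^(τ/t½) = (1/2)^(10/27) ≈ 0.7736.
C₀ = D/Vd = 1962/263 ≈ 7.460 μg/mL.
Before the 3rd dose, 2 doses have been given. Superposition: Cmin = C₀·(f + f²).
≈ 7.460 × (0.7736 + 0.5985) ≈ 7.460 × 1.3721 ≈ 10.236 μg/mL.

10.2 μg/mL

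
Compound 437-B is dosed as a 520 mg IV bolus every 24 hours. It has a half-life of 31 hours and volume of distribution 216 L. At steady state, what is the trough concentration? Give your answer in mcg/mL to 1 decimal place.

3.4 mcg/mL

τ/t½ = 24/31 ≈ 0.77419, so fraction remaining f = (1/2)^(24/31) ≈ 0.5847.
At steady state, accumulation factor R = 1/(1 − e^(−kτ)) ≈ 2.4079.
Each bolus raises the concentration by D/Vd = 520/216 ≈ 2.407 mcg/mL.
Cmax,ss = C₀/(1 − f) ≈ 2.407/0.4153 ≈ 5.796 mcg/mL.
Steady-state trough Cmin,ss = Cmax,ss·f ≈ 5.796 × 0.5847 ≈ 3.389 mcg/mL.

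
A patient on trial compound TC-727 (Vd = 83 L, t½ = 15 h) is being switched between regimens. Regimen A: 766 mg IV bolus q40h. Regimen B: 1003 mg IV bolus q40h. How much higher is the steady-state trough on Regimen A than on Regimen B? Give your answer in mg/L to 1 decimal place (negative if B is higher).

Regimen A: f = (1/2)^(40/15) ≈ 0.1575; Cmin,ss = (766/83)·f/(1−f) ≈ 1.725 mg/L.
Regimen B: f = (1/2)^(40/15) ≈ 0.1575; Cmin,ss = (1003/83)·f/(1−f) ≈ 2.259 mg/L.
Difference ≈ 1.725 − 2.259 ≈ -0.534 mg/L.

-0.5 mg/L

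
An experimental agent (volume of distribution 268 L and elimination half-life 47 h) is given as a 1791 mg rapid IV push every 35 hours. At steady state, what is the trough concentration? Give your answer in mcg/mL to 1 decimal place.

Over one 35-h interval, 35/47 ≈ 0.74468 half-lives elapse, leaving f ≈ 0.5968 of each dose.
At steady state, accumulation factor R = 1/(1 − e^(−kτ)) ≈ 2.4802.
Each bolus raises the concentration by D/Vd = 1791/268 ≈ 6.683 mcg/mL.
Cmax,ss = C₀/(1 − f) ≈ 6.683/0.4032 ≈ 16.575 mcg/mL.
One interval later, Cmin,ss = Cmax,ss·e^(−kτ) ≈ 16.575 × 0.5968 ≈ 9.892 mcg/mL.

9.9 mcg/mL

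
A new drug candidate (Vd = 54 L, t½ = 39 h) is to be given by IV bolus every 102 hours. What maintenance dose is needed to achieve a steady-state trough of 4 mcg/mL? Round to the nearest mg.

1108 mg

τ/t½ = 102/39 ≈ 2.6154, so f = (1/2)^(102/39) ≈ 0.163189.
Cmin,ss = (D/Vd)·f/(1−f), so D = Cmin,ss·Vd·(1−f)/f.
D = 4 × 54 × (1−f)/f ≈ 4 × 54 × 5.12786 ≈ 1107.62 mg.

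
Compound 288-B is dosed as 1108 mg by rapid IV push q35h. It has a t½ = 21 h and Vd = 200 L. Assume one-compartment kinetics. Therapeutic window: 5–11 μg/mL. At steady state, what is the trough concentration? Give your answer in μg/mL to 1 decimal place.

2.5 μg/mL

k = ln2/t½ = ln2/21 ≈ 0.033007 h⁻¹; fraction remaining f = e^(−kτ) = e^(−0.033007×35) ≈ 0.3150.
At steady state, accumulation factor R = 1/(1 − e^(−kτ)) ≈ 1.4599.
Each bolus raises the concentration by D/Vd = 1108/200 ≈ 5.540 μg/mL.
Steady-state peak Cmax,ss = C₀·R ≈ 5.540 × 1.4599 ≈ 8.088 μg/mL.
One interval later, Cmin,ss = Cmax,ss·e^(−kτ) ≈ 8.088 × 0.3150 ≈ 2.548 μg/mL.
Trough 2.5 μg/mL vs MEC 5 μg/mL: subtherapeutic.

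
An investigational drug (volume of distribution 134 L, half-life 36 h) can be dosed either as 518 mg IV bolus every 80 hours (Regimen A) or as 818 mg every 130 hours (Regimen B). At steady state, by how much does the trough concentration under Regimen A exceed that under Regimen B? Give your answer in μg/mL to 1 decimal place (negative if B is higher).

0.5 μg/mL

Regimen A: f = (1/2)^(80/36) ≈ 0.2143; Cmin,ss = (518/134)·f/(1−f) ≈ 1.054 μg/mL.
Regimen B: f = (1/2)^(130/36) ≈ 0.0818; Cmin,ss = (818/134)·f/(1−f) ≈ 0.544 μg/mL.
Difference ≈ 1.054 − 0.544 ≈ 0.510 μg/mL.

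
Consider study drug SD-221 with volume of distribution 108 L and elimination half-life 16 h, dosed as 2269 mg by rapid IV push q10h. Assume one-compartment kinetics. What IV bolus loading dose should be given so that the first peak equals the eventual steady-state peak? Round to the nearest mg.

f = (1/2)^(10/16) ≈ 0.648420; accumulation ratio R = 1/(1−f) ≈ 2.84430.
Loading dose to hit Cmax,ss on first dose: D_load = D_maint·R ≈ 2269 × 2.84430 ≈ 6453.72 mg.

6454 mg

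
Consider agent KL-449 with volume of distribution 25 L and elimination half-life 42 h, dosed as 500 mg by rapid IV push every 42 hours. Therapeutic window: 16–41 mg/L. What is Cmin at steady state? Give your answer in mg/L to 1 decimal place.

20.0 mg/L

The dosing interval is 1 half-life, so f = 2^(−1) = 0.5.
Accumulation ratio R = 1/(1 − f) = 1/0.5 = 2/1.
Single-dose peak C₀ = D/Vd = 500/25 = 20 mg/L.
Steady-state peak Cmax,ss = C₀·R = 20 × 2/1 ≈ 40.000 mg/L.
Steady-state trough Cmin,ss = Cmax,ss·f ≈ 40.000 × 0.5 ≈ 20.000 mg/L.
Trough 20.0 mg/L vs MEC 16 mg/L: adequate.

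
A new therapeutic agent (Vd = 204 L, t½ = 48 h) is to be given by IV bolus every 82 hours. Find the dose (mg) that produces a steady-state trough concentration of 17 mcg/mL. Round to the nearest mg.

7865 mg

τ/t½ = 82/48 ≈ 1.7083, so f = (1/2)^(82/48) ≈ 0.306013.
Cmin,ss = (D/Vd)·f/(1−f), so D = Cmin,ss·Vd·(1−f)/f.
D = 17 × 204 × (1−f)/f ≈ 17 × 204 × 2.26784 ≈ 7864.87 mg.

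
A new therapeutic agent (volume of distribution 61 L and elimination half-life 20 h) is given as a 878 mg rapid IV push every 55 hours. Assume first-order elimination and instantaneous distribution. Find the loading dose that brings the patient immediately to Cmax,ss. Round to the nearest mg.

f = (1/2)^(55/20) ≈ 0.148651; accumulation ratio R = 1/(1−f) ≈ 1.17461.
Loading dose to hit Cmax,ss on first dose: D_load = D_maint·R ≈ 878 × 1.17461 ≈ 1031.31 mg.

1031 mg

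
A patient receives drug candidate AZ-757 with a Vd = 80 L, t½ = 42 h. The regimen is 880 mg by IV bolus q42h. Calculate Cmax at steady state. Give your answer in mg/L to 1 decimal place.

The dosing interval is 1 half-life, so f = 2^(−1) = 0.5.
At steady state, R = 1/(1 − 0.5) = 2/1.
Single-dose peak C₀ = D/Vd = 880/80 = 11 mg/L.
Steady-state peak Cmax,ss = C₀·R = 11 × 2/1 ≈ 22.000 mg/L.

22.0 mg/L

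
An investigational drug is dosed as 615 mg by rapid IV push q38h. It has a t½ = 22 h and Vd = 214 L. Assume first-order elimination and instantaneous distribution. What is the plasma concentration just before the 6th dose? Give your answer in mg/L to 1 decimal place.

f = (1/2)^(τ/t½) = (1/2)^(38/22) ≈ 0.3020.
C₀ = D/Vd = 615/214 ≈ 2.874 mg/L.
Before the 6th dose, 5 doses have been given. Superposition: Cmin = C₀·(f + f² + … + f^5).
≈ 2.874 × (0.3020 + 0.0912 + 0.0275 + 0.0083 + 0.0025) ≈ 2.874 × 0.4315 ≈ 1.240 mg/L.

1.2 mg/L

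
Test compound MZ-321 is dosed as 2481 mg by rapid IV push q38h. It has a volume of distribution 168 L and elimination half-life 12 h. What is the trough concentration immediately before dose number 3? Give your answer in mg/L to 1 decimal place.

1.8 mg/L

f = (1/2)^(τ/t½) = (1/2)^(38/12) ≈ 0.1114.
C₀ = D/Vd = 2481/168 ≈ 14.768 mg/L.
Before the 3rd dose, 2 doses have been given. Superposition: Cmin = C₀·(f + f²).
≈ 14.768 × (0.1114 + 0.0124) ≈ 14.768 × 0.1238 ≈ 1.828 mg/L.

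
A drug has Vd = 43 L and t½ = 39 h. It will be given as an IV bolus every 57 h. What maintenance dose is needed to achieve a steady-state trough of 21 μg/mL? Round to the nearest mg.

1584 mg

τ/t½ = 57/39 ≈ 1.4615, so f = (1/2)^(57/39) ≈ 0.363106.
Cmin,ss = (D/Vd)·f/(1−f), so D = Cmin,ss·Vd·(1−f)/f.
D = 21 × 43 × (1−f)/f ≈ 21 × 43 × 1.75402 ≈ 1583.88 mg.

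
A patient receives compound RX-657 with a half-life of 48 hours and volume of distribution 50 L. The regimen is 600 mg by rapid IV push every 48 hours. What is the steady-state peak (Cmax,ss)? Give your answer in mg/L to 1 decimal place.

24.0 mg/L

The dosing interval is 1 half-life, so f = 2^(−1) = 0.5.
Accumulation ratio R = 1/(1 − f) = 1/0.5 = 2/1.
Single-dose peak C₀ = D/Vd = 600/50 = 12 mg/L.
Steady-state peak Cmax,ss = C₀·R = 12 × 2/1 ≈ 24.000 mg/L.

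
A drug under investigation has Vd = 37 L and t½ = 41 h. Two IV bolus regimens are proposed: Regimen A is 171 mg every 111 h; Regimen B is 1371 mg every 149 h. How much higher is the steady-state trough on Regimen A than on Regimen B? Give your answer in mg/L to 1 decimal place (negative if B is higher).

Regimen A: f = (1/2)^(111/41) ≈ 0.1531; Cmin,ss = (171/37)·f/(1−f) ≈ 0.835 mg/L.
Regimen B: f = (1/2)^(149/41) ≈ 0.0805; Cmin,ss = (1371/37)·f/(1−f) ≈ 3.244 mg/L.
Difference ≈ 0.835 − 3.244 ≈ -2.409 mg/L.

-2.4 mg/L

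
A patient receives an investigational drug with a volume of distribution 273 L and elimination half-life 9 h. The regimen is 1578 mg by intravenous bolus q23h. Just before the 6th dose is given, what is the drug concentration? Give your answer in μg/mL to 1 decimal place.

1.2 μg/mL

f = (1/2)^(τ/t½) = (1/2)^(23/9) ≈ 0.1701.
C₀ = D/Vd = 1578/273 ≈ 5.780 μg/mL.
Before the 6th dose, 5 doses have been given. Superposition: Cmin = C₀·(f + f² + … + f^5).
≈ 5.780 × (0.1701 + 0.0289 + 0.0049 + 0.0008 + 0.0001) ≈ 5.780 × 0.2048 ≈ 1.184 μg/mL.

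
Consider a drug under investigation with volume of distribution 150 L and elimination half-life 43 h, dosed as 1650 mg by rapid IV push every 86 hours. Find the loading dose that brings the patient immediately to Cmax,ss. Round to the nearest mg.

2200 mg

f = (1/2)^(86/43) ≈ 0.250000; accumulation ratio R = 1/(1−f) ≈ 1.33333.
Loading dose to hit Cmax,ss on first dose: D_load = D_maint·R ≈ 1650 × 1.33333 ≈ 2199.99 mg.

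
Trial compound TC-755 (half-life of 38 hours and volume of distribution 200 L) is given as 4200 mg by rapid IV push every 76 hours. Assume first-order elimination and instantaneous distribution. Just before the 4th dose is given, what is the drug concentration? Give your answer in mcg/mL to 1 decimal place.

6.9 mcg/mL

f = (1/2)^(τ/t½) = (1/2)^(76/38) ≈ 0.2500.
C₀ = D/Vd = 4200/200 ≈ 21.000 mcg/mL.
Before the 4th dose, 3 doses have been given. Superposition: Cmin = C₀·(f + f² + … + f^3).
≈ 21.000 × (0.2500 + 0.0625 + 0.0156) ≈ 21.000 × 0.3281 ≈ 6.890 mcg/mL.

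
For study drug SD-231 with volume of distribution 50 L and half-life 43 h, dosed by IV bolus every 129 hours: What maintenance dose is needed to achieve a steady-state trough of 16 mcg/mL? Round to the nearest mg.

5600 mg

τ/t½ = 129/43 ≈ 3, so f = (1/2)^(129/43) ≈ 0.125000.
Cmin,ss = (D/Vd)·f/(1−f), so D = Cmin,ss·Vd·(1−f)/f.
D = 16 × 50 × (1−f)/f ≈ 16 × 50 × 7.00000 ≈ 5600.00 mg.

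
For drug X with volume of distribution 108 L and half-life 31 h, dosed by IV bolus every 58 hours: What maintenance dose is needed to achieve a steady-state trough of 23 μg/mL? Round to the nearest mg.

6602 mg

τ/t½ = 58/31 ≈ 1.871, so f = (1/2)^(58/31) ≈ 0.273390.
Cmin,ss = (D/Vd)·f/(1−f), so D = Cmin,ss·Vd·(1−f)/f.
D = 23 × 108 × (1−f)/f ≈ 23 × 108 × 2.65778 ≈ 6601.93 mg.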